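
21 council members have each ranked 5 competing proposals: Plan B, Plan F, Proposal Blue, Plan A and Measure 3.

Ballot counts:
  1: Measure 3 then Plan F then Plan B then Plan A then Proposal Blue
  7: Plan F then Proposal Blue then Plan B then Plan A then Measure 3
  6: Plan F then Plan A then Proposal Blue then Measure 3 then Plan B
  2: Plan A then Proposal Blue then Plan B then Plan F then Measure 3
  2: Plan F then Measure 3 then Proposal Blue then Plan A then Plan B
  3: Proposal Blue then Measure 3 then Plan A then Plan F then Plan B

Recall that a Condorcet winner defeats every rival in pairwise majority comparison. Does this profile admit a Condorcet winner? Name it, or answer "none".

Head-to-head results (21 council members):
Plan B vs Plan F: Plan B preferred on 2 ballots; Plan F wins 19–2.
Plan B vs Proposal Blue: 1 for Plan B, 20 for Proposal Blue — Proposal Blue by 20–1.
Plan B vs Plan A: Plan B preferred on 1+7 = 8 ballots; Plan A wins 13–8.
Plan B vs Measure 3: 7+2 = 9 for Plan B, 12 for Measure 3 — Measure 3 by 12–9.
Plan F vs Proposal Blue: Plan F preferred on 1+7+6+2 = 16 ballots; Plan F wins 16–5.
Plan F vs Plan A: 1+7+6+2 = 16 for Plan F, 5 for Plan A — Plan F by 16–5.
Plan F vs Measure 3: Plan F preferred on 7+6+2+2 = 17 ballots; Plan F wins 17–4.
Proposal Blue vs Plan A: Proposal Blue preferred on 7+2+3 = 12 ballots; Proposal Blue wins 12–9.
Proposal Blue vs Measure 3: 7+6+2+3 = 18 for Proposal Blue, 3 for Measure 3 — Proposal Blue by 18–3.
Plan A vs Measure 3: 7+6+2 = 15 for Plan A, 6 for Measure 3 — Plan A by 15–6.
Plan F wins every pairwise contest, so Plan F is the Condorcet winner.

Plan F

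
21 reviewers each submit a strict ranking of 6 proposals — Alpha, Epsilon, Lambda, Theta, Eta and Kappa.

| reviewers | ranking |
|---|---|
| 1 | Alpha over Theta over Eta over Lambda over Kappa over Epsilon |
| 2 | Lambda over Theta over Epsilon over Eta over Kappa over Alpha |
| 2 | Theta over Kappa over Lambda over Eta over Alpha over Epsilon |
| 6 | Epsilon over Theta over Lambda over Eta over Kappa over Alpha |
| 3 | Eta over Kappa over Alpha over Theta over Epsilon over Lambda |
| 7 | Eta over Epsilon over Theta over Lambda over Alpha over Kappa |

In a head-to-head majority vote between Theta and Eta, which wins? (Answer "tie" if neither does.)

Ballots ranking Theta above Eta: 1 + 2 + 2 + 6 = 11.
Ballots ranking Eta above Theta: 21 − 11 = 10.
Theta wins the head-to-head 11–10.

Theta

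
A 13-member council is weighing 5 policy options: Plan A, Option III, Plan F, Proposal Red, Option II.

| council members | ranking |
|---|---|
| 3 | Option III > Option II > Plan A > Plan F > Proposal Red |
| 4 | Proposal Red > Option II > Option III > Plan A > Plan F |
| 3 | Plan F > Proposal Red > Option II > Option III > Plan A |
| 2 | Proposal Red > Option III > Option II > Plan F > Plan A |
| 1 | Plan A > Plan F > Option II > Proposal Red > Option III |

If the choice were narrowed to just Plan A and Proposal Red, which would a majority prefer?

Proposal Red

Ballots ranking Plan A above Proposal Red: 3 + 1 = 4.
Ballots ranking Proposal Red above Plan A: 13 − 4 = 9.
Proposal Red wins the head-to-head 9–4.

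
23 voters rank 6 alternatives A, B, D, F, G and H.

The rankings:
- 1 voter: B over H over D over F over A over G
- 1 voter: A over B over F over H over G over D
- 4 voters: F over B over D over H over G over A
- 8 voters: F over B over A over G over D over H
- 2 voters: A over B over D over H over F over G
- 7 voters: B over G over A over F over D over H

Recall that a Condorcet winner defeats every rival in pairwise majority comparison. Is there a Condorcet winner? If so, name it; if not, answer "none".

Pairwise majorities:
A vs B: A preferred on 1+2 = 3 ballots; B wins 20–3.
A vs D: 1+8+2+7 = 18 for A, 5 for D — A by 18–5.
A vs F: A is ranked higher on 1+2+7 = 10 ballots, F on 13. F wins 13–10.
A vs G: 12 to 11, A.
A vs H: 1+8+2+7 = 18 for A, 5 for H — A by 18–5.
B vs D: B is ranked higher on 1+1+4+8+2+7 = 23 ballots, D on 0. B wins 23–0.
B vs F: B is ranked higher on 1+1+2+7 = 11 ballots, F on 12. F wins 12–11.
B vs G: B preferred on 1+1+4+8+2+7 = 23 ballots; B wins 23–0.
B vs H: 23 to 0, B.
D vs F: D preferred on 1+2 = 3 ballots; F wins 20–3.
D vs G: 7 to 16, G.
D vs H: D preferred on 4+8+2+7 = 21 ballots; D wins 21–2.
F vs G: F preferred on 1+1+4+8+2 = 16 ballots; F wins 16–7.
F vs H: 1+4+8+7 = 20 for F, 3 for H — F by 20–3.
G vs H: G preferred on 8+7 = 15 ballots; G wins 15–8.
F defeats every rival head-to-head and is the Condorcet winner.

F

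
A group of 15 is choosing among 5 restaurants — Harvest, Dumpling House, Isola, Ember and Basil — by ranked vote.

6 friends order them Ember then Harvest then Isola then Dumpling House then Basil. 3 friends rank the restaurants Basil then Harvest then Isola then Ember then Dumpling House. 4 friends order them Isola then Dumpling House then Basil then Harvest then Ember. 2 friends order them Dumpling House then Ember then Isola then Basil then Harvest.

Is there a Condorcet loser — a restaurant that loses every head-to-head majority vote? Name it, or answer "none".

Pairwise majorities:
Harvest vs Dumpling House: Harvest, 9–6.
Harvest vs Isola: Harvest, 9–6.
Harvest vs Ember: Harvest preferred on 3+4 = 7 ballots; Ember wins 8–7.
Harvest vs Basil: Basil, 9–6.
Dumpling House vs Isola: Isola wins 13–2.
Dumpling House vs Ember: 6 to 9, Ember.
Dumpling House vs Basil: 12 to 3, Dumpling House.
Isola–Ember: Ember 8–7.
Isola–Basil: Isola 12–3.
Ember–Basil: Ember 8–7.
Every restaurant wins at least one matchup (Harvest beats Dumpling House; Dumpling House beats Basil; Isola beats Dumpling House; Ember beats Harvest; Basil beats Harvest), so there is no Condorcet loser.

none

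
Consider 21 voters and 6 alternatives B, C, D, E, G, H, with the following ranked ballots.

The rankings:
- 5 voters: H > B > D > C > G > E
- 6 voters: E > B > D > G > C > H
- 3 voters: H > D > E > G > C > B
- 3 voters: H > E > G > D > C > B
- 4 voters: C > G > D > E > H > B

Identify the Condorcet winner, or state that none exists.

Check each pair by majority over 21 ballots:
B vs C: 5+6 = 11 for B, 10 for C — B by 11–10.
B vs D: 11 to 10, B.
B vs E: B preferred on 5 ballots; E wins 16–5.
B vs G: 5+6 = 11 for B, 10 for G — B by 11–10.
B vs H: 6 to 15, H.
C vs D: 4 for C, 17 for D — D by 17–4.
C vs E: 5+4 = 9 for C, 12 for E — E by 12–9.
C vs G: 9 to 12, G.
C vs H: C is ranked higher on 6+4 = 10 ballots, H on 11. H wins 11–10.
D vs E: D preferred on 5+3+4 = 12 ballots; D wins 12–9.
D vs G: D is ranked higher on 5+6+3 = 14 ballots, G on 7. D wins 14–7.
D vs H: D is ranked higher on 6+4 = 10 ballots, H on 11. H wins 11–10.
E vs G: 6+3+3 = 12 for E, 9 for G — E by 12–9.
E vs H: E is ranked higher on 6+4 = 10 ballots, H on 11. H wins 11–10.
G vs H: G preferred on 6+4 = 10 ballots; H wins 11–10.
H defeats every rival head-to-head and is the Condorcet winner.

H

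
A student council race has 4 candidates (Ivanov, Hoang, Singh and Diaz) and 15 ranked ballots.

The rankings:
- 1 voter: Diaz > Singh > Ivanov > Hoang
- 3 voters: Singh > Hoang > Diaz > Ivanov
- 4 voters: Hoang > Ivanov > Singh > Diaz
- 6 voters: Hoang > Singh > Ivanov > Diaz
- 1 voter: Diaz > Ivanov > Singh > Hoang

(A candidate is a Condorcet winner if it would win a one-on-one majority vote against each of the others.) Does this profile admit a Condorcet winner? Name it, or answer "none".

Hoang

Head-to-head results (15 voters):
Ivanov vs Hoang: Hoang, 13–2.
Ivanov vs Singh: Singh wins 10–5.
Ivanov–Diaz: Ivanov 10–5.
Hoang vs Singh: Hoang, 10–5.
Hoang vs Diaz: Hoang, 13–2.
Singh–Diaz: Singh 13–2.
Only Hoang has no losses; Hoang is the Condorcet winner.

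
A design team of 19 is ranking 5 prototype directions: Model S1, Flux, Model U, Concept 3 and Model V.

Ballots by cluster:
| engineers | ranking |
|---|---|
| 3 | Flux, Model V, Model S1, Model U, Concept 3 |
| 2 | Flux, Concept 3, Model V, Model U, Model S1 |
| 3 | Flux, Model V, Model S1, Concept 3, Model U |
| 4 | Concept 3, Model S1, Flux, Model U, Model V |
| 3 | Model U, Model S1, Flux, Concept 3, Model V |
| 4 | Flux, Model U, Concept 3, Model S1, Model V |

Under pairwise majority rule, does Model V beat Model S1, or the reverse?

Ballots ranking Model V above Model S1: 3 + 2 + 3 = 8.
Ballots ranking Model S1 above Model V: 19 − 8 = 11.
Model S1 wins the head-to-head 11–8.

Model S1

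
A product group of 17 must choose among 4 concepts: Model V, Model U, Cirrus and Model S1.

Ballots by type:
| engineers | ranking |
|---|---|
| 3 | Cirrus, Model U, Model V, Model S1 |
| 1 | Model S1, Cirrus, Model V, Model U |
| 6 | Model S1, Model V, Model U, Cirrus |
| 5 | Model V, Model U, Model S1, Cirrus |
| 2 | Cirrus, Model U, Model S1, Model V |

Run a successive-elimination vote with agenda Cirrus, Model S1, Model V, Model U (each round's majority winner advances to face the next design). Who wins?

Round 1: Cirrus vs Model S1 — 5–12, Model S1 advances.
Round 2: Model S1 vs Model V — 9–8, Model S1 advances.
Round 3: Model S1 vs Model U — 7–10, Model U advances.
Model U survives the agenda.

Model U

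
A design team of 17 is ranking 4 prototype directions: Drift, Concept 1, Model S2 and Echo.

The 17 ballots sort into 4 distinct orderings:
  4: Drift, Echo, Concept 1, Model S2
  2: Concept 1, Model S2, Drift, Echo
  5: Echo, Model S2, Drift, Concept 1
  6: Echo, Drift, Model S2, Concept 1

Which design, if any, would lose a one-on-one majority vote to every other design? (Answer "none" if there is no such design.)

Pairwise majorities:
Drift–Concept 1: Drift 15–2.
Drift vs Model S2: Drift, 10–7.
Drift vs Echo: 6 to 11, Echo.
Concept 1 vs Model S2: Model S2 wins 11–6.
Concept 1 vs Echo: 2 to 15, Echo.
Model S2 vs Echo: 2 for Model S2, 15 for Echo — Echo by 15–2.
Concept 1 loses to every other design — it is the Condorcet loser.

Concept 1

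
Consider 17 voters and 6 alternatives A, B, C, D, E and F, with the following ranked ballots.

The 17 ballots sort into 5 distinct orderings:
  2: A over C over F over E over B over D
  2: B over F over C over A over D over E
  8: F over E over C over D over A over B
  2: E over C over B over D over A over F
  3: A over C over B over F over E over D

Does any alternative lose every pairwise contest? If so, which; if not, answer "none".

Head-to-head results (17 voters):
A vs B: A preferred on 2+8+3 = 13 ballots; A wins 13–4.
A vs C: A preferred on 2+3 = 5 ballots; C wins 12–5.
A vs D: D, 10–7.
A–E: E 10–7.
A–F: F 10–7.
B vs C: C wins 15–2.
B vs D: 2+2+2+3 = 9 for B, 8 for D — B by 9–8.
B vs E: 5 to 12, E.
B vs F: F wins 10–7.
C vs D: 17 to 0, C.
C–E: E 10–7.
C vs F: 7 to 10, F.
D vs E: 2 for D, 15 for E — E by 15–2.
D vs F: F, 15–2.
E vs F: F wins 15–2.
No alternative is winless: A beats B; B beats D; C beats A; D beats A; E beats A; F beats A. There is no Condorcet loser.

none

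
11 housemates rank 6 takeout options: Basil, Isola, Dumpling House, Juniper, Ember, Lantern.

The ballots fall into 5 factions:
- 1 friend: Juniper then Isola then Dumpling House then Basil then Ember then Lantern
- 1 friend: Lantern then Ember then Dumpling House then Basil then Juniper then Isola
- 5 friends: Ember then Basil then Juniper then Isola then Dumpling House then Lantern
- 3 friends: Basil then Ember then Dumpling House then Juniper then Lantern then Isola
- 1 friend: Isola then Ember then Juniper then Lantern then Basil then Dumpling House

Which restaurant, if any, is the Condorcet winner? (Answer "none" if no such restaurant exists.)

Check each pair by majority over 11 ballots:
Basil vs Isola: Basil preferred on 1+5+3 = 9 ballots; Basil wins 9–2.
Basil vs Dumpling House: Basil is ranked higher on 5+3+1 = 9 ballots, Dumpling House on 2. Basil wins 9–2.
Basil vs Juniper: 9 to 2, Basil.
Basil vs Ember: Basil preferred on 1+3 = 4 ballots; Ember wins 7–4.
Basil vs Lantern: 1+5+3 = 9 for Basil, 2 for Lantern — Basil by 9–2.
Isola vs Dumpling House: 1+5+1 = 7 for Isola, 4 for Dumpling House — Isola by 7–4.
Isola vs Juniper: Isola preferred on 1 ballot; Juniper wins 10–1.
Isola vs Ember: 2 to 9, Ember.
Isola vs Lantern: Isola preferred on 1+5+1 = 7 ballots; Isola wins 7–4.
Dumpling House vs Juniper: 1+3 = 4 for Dumpling House, 7 for Juniper — Juniper by 7–4.
Dumpling House vs Ember: 1 for Dumpling House, 10 for Ember — Ember by 10–1.
Dumpling House vs Lantern: Dumpling House is ranked higher on 1+5+3 = 9 ballots, Lantern on 2. Dumpling House wins 9–2.
Juniper vs Ember: Juniper is ranked higher on 1 ballot, Ember on 10. Ember wins 10–1.
Juniper vs Lantern: Juniper is ranked higher on 1+5+3+1 = 10 ballots, Lantern on 1. Juniper wins 10–1.
Ember vs Lantern: Ember preferred on 1+5+3+1 = 10 ballots; Ember wins 10–1.
Ember beats each of Basil, Isola, Dumpling House, Juniper, Lantern — Ember is the Condorcet winner.

Ember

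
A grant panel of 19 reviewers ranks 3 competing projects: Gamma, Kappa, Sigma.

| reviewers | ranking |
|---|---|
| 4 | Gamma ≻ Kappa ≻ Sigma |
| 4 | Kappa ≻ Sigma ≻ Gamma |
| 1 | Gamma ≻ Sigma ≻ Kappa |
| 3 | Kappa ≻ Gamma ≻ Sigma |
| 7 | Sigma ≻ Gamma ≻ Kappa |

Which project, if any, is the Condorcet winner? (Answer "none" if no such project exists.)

Head-to-head results (19 reviewers):
Gamma vs Kappa: Gamma, 12–7.
Gamma vs Sigma: Gamma is ranked higher on 4+1+3 = 8 ballots, Sigma on 11. Sigma wins 11–8.
Kappa vs Sigma: 11 to 8, Kappa.
Each project drops at least one matchup (Gamma loses to Sigma; Kappa loses to Gamma; Sigma loses to Kappa); the cycle Gamma → Kappa → Sigma → Gamma rules out a Condorcet winner.

none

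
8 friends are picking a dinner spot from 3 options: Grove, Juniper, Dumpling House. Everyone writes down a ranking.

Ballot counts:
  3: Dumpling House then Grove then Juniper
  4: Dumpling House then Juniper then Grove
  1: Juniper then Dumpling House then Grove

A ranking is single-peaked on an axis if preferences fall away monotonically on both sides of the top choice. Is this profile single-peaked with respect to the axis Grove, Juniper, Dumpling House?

no

Axis positions: Grove=1, Juniper=2, Dumpling House=3.
Type 1: ranking walks positions 3-1-2; Grove is ranked above Juniper even though Juniper lies between Grove and the peak Dumpling House on the axis — preferences dip and rise again. Not single-peaked.
Type 2 (peak Dumpling House at position 3): ranking walks positions 3-2-1, expanding outward from the peak — single-peaked.
Type 3 (peak Juniper at position 2): ranking walks positions 2-3-1, expanding outward from the peak — single-peaked.
Type 1 violates single-peakedness, so the profile is not single-peaked on this axis.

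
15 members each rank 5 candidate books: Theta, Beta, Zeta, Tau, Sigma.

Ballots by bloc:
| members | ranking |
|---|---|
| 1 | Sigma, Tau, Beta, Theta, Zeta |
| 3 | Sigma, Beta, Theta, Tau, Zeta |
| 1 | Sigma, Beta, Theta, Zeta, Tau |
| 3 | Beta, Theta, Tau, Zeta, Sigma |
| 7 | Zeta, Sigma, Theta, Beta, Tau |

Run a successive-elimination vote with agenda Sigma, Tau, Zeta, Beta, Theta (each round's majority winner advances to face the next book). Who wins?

Beta

Round 1: Sigma vs Tau — 12–3, Sigma advances.
Round 2: Sigma vs Zeta — 5–10, Zeta advances.
Round 3: Zeta vs Beta — 7–8, Beta advances.
Round 4: Beta vs Theta — 8–7, Beta advances.
The agenda winner is Beta.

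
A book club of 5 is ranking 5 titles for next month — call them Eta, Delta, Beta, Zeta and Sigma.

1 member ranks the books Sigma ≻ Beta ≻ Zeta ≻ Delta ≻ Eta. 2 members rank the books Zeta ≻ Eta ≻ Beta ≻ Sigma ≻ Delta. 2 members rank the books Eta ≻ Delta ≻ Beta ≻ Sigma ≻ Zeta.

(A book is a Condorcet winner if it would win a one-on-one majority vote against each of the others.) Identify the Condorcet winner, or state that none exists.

Check each pair by majority over 5 ballots:
Eta vs Delta: Eta wins 4–1.
Eta vs Beta: Eta wins 4–1.
Eta–Zeta: Zeta 3–2.
Eta vs Sigma: Eta wins 4–1.
Delta vs Beta: Beta wins 3–2.
Delta vs Zeta: Zeta, 3–2.
Delta–Sigma: Sigma 3–2.
Beta vs Zeta: Beta wins 3–2.
Beta–Sigma: Beta 4–1.
Zeta–Sigma: Sigma 3–2.
Each book drops at least one matchup (Eta loses to Zeta; Delta loses to Eta; Beta loses to Eta; Zeta loses to Beta; Sigma loses to Eta); the cycle Eta → Beta → Zeta → Eta rules out a Condorcet winner.

none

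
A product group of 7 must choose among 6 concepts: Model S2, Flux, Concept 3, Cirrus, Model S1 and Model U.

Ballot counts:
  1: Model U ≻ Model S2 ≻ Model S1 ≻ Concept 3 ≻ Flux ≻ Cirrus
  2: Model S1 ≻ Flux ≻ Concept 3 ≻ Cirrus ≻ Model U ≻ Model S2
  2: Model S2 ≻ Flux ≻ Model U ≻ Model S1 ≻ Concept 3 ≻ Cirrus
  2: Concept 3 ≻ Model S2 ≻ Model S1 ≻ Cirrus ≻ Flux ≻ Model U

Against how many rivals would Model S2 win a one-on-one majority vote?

4

Model S2 against each rival (7 engineers):
Model S2 vs Flux: Model S2 is ranked higher on 1+2+2 = 5 ballots, Flux on 2. Model S2 wins 5–2.
Model S2 vs Concept 3: 3 to 4, Concept 3.
Model S2–Cirrus: Model S2 5–2.
Model S2 vs Model S1: 5 to 2, Model S2.
Model S2 vs Model U: 2+2 = 4 for Model S2, 3 for Model U — Model S2 by 4–3.
Model S2 beats Flux, Cirrus, Model S1, Model U; loses to Concept 3 — 4 pairwise wins.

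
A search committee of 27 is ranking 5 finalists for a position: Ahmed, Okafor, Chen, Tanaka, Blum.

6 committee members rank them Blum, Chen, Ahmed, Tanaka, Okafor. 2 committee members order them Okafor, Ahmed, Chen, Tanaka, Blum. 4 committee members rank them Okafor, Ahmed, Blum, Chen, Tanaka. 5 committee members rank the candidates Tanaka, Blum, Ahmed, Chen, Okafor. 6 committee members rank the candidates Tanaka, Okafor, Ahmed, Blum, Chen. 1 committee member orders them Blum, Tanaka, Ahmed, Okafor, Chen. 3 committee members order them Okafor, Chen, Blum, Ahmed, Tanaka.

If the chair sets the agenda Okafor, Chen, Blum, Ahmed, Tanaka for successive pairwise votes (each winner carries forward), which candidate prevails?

Round 1: Okafor vs Chen — 16–11, Okafor advances.
Round 2: Okafor vs Blum — 15–12, Okafor advances.
Round 3: Okafor vs Ahmed — 15–12, Okafor advances.
Round 4: Okafor vs Tanaka — 9–18, Tanaka advances.
Tanaka survives the agenda.

Tanaka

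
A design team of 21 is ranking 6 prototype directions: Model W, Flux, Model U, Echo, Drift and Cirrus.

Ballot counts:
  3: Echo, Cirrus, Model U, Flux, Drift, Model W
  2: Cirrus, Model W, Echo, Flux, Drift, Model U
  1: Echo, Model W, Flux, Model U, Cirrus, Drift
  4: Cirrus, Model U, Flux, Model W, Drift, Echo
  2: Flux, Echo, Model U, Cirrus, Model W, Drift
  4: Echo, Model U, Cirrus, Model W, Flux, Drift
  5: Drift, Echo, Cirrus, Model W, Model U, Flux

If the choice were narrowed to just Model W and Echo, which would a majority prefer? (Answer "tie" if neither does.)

Echo

Ballots ranking Model W above Echo: 2 + 4 = 6.
Ballots ranking Echo above Model W: 21 − 6 = 15.
Echo wins the head-to-head 15–6.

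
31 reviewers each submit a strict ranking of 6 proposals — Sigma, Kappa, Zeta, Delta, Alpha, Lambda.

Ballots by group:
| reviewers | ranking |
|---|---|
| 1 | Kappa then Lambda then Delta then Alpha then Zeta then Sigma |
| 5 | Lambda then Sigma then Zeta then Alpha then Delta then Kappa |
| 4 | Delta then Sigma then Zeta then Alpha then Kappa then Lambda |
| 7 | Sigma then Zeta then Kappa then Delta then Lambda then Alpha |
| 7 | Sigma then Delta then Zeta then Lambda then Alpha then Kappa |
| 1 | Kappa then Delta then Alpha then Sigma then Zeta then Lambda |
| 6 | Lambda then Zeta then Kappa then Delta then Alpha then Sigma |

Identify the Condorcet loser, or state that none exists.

Kappa

Head-to-head results (31 reviewers):
Sigma vs Kappa: Sigma is ranked higher on 5+4+7+7 = 23 ballots, Kappa on 8. Sigma wins 23–8.
Sigma vs Zeta: Sigma, 24–7.
Sigma vs Delta: Sigma wins 19–12.
Sigma vs Alpha: Sigma, 23–8.
Sigma vs Lambda: Sigma wins 19–12.
Kappa vs Zeta: Zeta, 29–2.
Kappa vs Delta: Delta wins 16–15.
Kappa vs Alpha: Alpha wins 16–15.
Kappa vs Lambda: 1+4+7+1 = 13 for Kappa, 18 for Lambda — Lambda by 18–13.
Zeta–Delta: Zeta 18–13.
Zeta vs Alpha: Zeta preferred on 5+4+7+7+6 = 29 ballots; Zeta wins 29–2.
Zeta vs Lambda: Zeta is ranked higher on 4+7+7+1 = 19 ballots, Lambda on 12. Zeta wins 19–12.
Delta vs Alpha: Delta, 26–5.
Delta vs Lambda: Delta preferred on 4+7+7+1 = 19 ballots; Delta wins 19–12.
Alpha–Lambda: Lambda 26–5.
Kappa loses to every other project — it is the Condorcet loser.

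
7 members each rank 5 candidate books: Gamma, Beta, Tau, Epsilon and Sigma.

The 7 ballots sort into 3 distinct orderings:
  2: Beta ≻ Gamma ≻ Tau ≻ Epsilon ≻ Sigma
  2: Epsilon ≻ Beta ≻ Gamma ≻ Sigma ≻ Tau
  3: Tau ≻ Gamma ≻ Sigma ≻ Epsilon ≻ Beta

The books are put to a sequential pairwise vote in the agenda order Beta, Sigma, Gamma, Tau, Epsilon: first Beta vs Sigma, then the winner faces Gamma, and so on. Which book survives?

Epsilon

Round 1: Beta vs Sigma — 4–3, Beta advances.
Round 2: Beta vs Gamma — 4–3, Beta advances.
Round 3: Beta vs Tau — 4–3, Beta advances.
Round 4: Beta vs Epsilon — 2–5, Epsilon advances.
The agenda winner is Epsilon.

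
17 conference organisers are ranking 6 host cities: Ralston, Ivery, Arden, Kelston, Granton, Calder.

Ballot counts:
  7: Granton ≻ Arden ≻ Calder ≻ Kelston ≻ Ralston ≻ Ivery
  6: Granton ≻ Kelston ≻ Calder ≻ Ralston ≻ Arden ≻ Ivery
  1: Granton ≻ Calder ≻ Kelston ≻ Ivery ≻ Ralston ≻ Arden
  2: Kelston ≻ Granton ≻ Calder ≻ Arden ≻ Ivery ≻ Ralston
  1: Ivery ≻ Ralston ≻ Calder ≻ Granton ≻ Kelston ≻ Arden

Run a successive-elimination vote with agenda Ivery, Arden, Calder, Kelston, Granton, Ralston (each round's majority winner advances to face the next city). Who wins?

Granton

Round 1: Ivery vs Arden — 2–15, Arden advances.
Round 2: Arden vs Calder — 7–10, Calder advances.
Round 3: Calder vs Kelston — 9–8, Calder advances.
Round 4: Calder vs Granton — 1–16, Granton advances.
Round 5: Granton vs Ralston — 16–1, Granton advances.
The agenda winner is Granton.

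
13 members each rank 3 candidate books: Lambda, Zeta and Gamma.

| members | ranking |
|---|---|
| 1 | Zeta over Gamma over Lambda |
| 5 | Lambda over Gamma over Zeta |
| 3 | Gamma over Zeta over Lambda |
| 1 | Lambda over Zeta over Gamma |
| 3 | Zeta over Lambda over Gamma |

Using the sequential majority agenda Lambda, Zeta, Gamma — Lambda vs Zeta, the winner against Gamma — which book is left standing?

Gamma

Round 1: Lambda vs Zeta — 6–7, Zeta advances.
Round 2: Zeta vs Gamma — 5–8, Gamma advances.
The agenda winner is Gamma.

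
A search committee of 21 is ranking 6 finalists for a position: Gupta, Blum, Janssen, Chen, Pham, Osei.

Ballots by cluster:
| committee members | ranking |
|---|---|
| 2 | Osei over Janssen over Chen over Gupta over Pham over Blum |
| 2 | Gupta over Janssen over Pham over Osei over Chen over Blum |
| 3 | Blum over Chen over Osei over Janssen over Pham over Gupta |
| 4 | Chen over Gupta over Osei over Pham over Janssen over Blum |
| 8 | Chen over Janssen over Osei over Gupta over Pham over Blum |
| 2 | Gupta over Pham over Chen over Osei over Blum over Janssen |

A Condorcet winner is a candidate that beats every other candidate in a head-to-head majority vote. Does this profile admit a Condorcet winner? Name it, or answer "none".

Head-to-head results (21 committee members):
Gupta vs Blum: Gupta, 18–3.
Gupta vs Janssen: Janssen wins 13–8.
Gupta vs Chen: Chen, 17–4.
Gupta vs Pham: Gupta, 18–3.
Gupta vs Osei: Osei wins 13–8.
Blum–Janssen: Janssen 16–5.
Blum–Chen: Chen 18–3.
Blum vs Pham: Pham wins 18–3.
Blum–Osei: Osei 18–3.
Janssen vs Chen: Chen, 17–4.
Janssen–Pham: Janssen 15–6.
Janssen–Osei: Osei 11–10.
Chen–Pham: Chen 17–4.
Chen vs Osei: Chen wins 17–4.
Pham vs Osei: Osei, 17–4.
Chen beats each of Gupta, Blum, Janssen, Pham, Osei — Chen is the Condorcet winner.

Chen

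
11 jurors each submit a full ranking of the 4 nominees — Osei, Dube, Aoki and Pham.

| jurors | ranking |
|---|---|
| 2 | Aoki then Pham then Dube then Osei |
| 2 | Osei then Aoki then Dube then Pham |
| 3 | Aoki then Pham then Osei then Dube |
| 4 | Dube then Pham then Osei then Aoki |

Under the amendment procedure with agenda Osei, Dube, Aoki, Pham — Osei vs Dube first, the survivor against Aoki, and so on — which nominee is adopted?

Round 1: Osei vs Dube — 5–6, Dube advances.
Round 2: Dube vs Aoki — 4–7, Aoki advances.
Round 3: Aoki vs Pham — 7–4, Aoki advances.
The agenda winner is Aoki.

Aoki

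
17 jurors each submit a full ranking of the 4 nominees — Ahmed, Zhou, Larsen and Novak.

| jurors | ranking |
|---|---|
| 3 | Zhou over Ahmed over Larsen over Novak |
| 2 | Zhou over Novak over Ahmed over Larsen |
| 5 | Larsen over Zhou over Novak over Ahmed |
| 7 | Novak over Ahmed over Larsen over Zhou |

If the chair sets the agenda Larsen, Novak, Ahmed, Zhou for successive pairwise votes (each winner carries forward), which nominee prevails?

Zhou

Round 1: Larsen vs Novak — 8–9, Novak advances.
Round 2: Novak vs Ahmed — 14–3, Novak advances.
Round 3: Novak vs Zhou — 7–10, Zhou advances.
The agenda winner is Zhou.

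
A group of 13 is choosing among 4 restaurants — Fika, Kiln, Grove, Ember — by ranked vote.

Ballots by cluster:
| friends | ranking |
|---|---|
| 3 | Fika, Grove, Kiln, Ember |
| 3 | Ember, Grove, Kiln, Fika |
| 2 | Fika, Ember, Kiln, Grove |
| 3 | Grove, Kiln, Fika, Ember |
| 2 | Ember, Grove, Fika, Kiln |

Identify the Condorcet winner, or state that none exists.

none

Head-to-head results (13 friends):
Fika vs Kiln: 3+2+2 = 7 for Fika, 6 for Kiln — Fika by 7–6.
Fika vs Grove: Fika is ranked higher on 3+2 = 5 ballots, Grove on 8. Grove wins 8–5.
Fika vs Ember: 8 to 5, Fika.
Kiln vs Grove: Kiln is ranked higher on 2 ballots, Grove on 11. Grove wins 11–2.
Kiln vs Ember: Kiln is ranked higher on 3+3 = 6 ballots, Ember on 7. Ember wins 7–6.
Grove vs Ember: 3+3 = 6 for Grove, 7 for Ember — Ember by 7–6.
Each restaurant drops at least one matchup (Fika loses to Grove; Kiln loses to Fika; Grove loses to Ember; Ember loses to Fika); the cycle Fika > Ember > Grove > Fika rules out a Condorcet winner.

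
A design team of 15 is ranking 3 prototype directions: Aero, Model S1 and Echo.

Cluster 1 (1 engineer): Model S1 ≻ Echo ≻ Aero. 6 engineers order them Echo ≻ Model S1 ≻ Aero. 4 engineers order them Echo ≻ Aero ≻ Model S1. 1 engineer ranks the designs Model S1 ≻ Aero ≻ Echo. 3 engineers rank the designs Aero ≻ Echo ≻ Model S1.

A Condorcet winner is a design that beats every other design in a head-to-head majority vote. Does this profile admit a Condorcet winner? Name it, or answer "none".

Echo

Check each pair by majority over 15 ballots:
Aero vs Model S1: Model S1 wins 8–7.
Aero vs Echo: Echo, 11–4.
Model S1 vs Echo: Echo, 13–2.
Echo beats each of Aero, Model S1 — Echo is the Condorcet winner.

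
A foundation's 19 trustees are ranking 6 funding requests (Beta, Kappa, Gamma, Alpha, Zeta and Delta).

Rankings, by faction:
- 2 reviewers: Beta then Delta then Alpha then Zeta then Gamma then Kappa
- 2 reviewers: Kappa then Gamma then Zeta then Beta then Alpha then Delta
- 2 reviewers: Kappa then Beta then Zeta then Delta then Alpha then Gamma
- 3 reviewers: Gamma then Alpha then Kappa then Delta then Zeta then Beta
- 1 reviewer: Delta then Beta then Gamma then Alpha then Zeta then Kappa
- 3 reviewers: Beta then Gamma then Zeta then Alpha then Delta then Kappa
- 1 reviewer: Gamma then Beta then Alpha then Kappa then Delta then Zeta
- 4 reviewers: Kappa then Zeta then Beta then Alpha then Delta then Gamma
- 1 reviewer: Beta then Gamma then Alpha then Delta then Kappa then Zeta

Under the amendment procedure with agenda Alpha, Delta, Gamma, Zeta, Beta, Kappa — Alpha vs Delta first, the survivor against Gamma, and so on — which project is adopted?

Round 1: Alpha vs Delta — 14–5, Alpha advances.
Round 2: Alpha vs Gamma — 8–11, Gamma advances.
Round 3: Gamma vs Zeta — 11–8, Gamma advances.
Round 4: Gamma vs Beta — 6–13, Beta advances.
Round 5: Beta vs Kappa — 8–11, Kappa advances.
Kappa survives the agenda.

Kappa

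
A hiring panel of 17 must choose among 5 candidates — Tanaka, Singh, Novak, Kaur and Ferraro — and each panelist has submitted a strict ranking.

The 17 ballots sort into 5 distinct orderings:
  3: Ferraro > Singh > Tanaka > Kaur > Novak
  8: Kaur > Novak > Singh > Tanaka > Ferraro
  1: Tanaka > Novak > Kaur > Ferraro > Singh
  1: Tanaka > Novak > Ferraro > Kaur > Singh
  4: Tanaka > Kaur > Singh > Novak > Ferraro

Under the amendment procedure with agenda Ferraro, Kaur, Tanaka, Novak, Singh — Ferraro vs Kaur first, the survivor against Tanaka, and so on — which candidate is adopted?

Singh

Round 1: Ferraro vs Kaur — 4–13, Kaur advances.
Round 2: Kaur vs Tanaka — 8–9, Tanaka advances.
Round 3: Tanaka vs Novak — 9–8, Tanaka advances.
Round 4: Tanaka vs Singh — 6–11, Singh advances.
The agenda winner is Singh.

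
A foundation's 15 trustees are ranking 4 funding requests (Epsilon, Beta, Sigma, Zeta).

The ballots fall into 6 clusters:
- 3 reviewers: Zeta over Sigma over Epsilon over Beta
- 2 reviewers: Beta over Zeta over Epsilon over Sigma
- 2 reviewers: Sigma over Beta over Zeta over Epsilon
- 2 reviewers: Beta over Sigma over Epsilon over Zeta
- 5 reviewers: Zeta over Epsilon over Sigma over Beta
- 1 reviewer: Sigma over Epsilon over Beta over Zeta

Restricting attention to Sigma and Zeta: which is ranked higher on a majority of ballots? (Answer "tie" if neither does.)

Ballots ranking Sigma above Zeta: 2 + 2 + 1 = 5.
Ballots ranking Zeta above Sigma: 15 − 5 = 10.
Zeta wins the head-to-head 10–5.

Zeta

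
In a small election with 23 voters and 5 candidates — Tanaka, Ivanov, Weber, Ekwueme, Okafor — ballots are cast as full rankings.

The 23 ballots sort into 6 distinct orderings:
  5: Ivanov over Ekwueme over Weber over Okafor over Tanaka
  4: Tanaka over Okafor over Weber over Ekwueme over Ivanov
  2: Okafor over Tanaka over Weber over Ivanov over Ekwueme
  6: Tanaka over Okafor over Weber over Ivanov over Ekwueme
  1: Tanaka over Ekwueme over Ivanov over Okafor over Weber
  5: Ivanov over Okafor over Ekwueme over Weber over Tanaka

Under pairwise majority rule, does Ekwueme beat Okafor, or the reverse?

Okafor

Ballots ranking Ekwueme above Okafor: 5 + 1 = 6.
Ballots ranking Okafor above Ekwueme: 23 − 6 = 17.
Okafor wins the head-to-head 17–6.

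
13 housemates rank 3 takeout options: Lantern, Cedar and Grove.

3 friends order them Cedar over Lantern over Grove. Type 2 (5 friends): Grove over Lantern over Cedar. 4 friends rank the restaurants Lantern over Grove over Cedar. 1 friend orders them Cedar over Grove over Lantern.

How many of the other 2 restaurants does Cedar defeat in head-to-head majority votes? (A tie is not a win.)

0

Cedar against each rival (13 friends):
Cedar–Lantern: Lantern 9–4.
Cedar–Grove: Grove 9–4.
Cedar beats no one; loses to Lantern, Grove — 0 pairwise wins.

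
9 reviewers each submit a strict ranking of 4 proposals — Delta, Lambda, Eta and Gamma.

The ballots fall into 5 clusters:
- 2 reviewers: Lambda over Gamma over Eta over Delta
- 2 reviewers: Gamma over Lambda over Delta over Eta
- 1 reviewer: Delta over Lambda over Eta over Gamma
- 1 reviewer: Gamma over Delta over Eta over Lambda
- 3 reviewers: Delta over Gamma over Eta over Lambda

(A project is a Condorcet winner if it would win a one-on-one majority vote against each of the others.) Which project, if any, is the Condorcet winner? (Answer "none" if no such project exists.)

Gamma

Head-to-head results (9 reviewers):
Delta vs Lambda: 5 to 4, Delta.
Delta vs Eta: 7 to 2, Delta.
Delta vs Gamma: Delta is ranked higher on 1+3 = 4 ballots, Gamma on 5. Gamma wins 5–4.
Lambda vs Eta: 2+2+1 = 5 for Lambda, 4 for Eta — Lambda by 5–4.
Lambda vs Gamma: 2+1 = 3 for Lambda, 6 for Gamma — Gamma by 6–3.
Eta vs Gamma: Eta preferred on 1 ballot; Gamma wins 8–1.
Gamma wins every pairwise contest, so Gamma is the Condorcet winner.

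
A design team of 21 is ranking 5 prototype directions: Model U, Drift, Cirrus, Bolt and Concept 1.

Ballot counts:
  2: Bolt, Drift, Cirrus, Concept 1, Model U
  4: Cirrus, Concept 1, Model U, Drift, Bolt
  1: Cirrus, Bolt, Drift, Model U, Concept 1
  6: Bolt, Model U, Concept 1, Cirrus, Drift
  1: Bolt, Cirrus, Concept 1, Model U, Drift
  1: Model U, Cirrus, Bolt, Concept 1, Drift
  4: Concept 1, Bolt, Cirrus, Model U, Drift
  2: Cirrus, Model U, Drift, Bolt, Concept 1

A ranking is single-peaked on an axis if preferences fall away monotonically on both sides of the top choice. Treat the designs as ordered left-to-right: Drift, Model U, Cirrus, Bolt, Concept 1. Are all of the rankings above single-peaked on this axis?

Axis positions: Drift=1, Model U=2, Cirrus=3, Bolt=4, Concept 1=5.
Bloc 1: ranking walks positions 4-1-3-5-2; Drift is ranked above Cirrus even though Cirrus lies between Drift and the peak Bolt on the axis — preferences dip and rise again. Not single-peaked.
Bloc 2: ranking walks positions 3-5-2-1-4; Concept 1 is ranked above Bolt even though Bolt lies between Concept 1 and the peak Cirrus on the axis — preferences dip and rise again. Not single-peaked.
Bloc 3: ranking walks positions 3-4-1-2-5; Drift is ranked above Model U even though Model U lies between Drift and the peak Cirrus on the axis — preferences dip and rise again. Not single-peaked.
Bloc 4: ranking walks positions 4-2-5-3-1; Model U is ranked above Cirrus even though Cirrus lies between Model U and the peak Bolt on the axis — preferences dip and rise again. Not single-peaked.
Bloc 5 (peak Bolt at position 4): ranking walks positions 4-3-5-2-1, expanding outward from the peak — single-peaked.
Bloc 6 (peak Model U at position 2): ranking walks positions 2-3-4-5-1, expanding outward from the peak — single-peaked.
Bloc 7 (peak Concept 1 at position 5): ranking walks positions 5-4-3-2-1, expanding outward from the peak — single-peaked.
Bloc 8 (peak Cirrus at position 3): ranking walks positions 3-2-1-4-5, expanding outward from the peak — single-peaked.
Bloc 1 violates single-peakedness, so the profile is not single-peaked on this axis.

no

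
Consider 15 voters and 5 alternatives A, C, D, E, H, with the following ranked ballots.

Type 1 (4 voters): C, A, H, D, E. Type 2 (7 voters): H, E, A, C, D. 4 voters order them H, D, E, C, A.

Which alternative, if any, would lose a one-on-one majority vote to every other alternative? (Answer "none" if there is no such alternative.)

Pairwise majorities:
A vs C: C, 8–7.
A vs D: A, 11–4.
A vs E: 4 for A, 11 for E — E by 11–4.
A–H: H 11–4.
C vs D: C wins 11–4.
C vs E: C preferred on 4 ballots; E wins 11–4.
C vs H: C preferred on 4 ballots; H wins 11–4.
D vs E: D is ranked higher on 4+4 = 8 ballots, E on 7. D wins 8–7.
D vs H: H, 15–0.
E vs H: 0 to 15, H.
No alternative is winless: A beats D; C beats A; D beats E; E beats A; H beats A. There is no Condorcet loser.

none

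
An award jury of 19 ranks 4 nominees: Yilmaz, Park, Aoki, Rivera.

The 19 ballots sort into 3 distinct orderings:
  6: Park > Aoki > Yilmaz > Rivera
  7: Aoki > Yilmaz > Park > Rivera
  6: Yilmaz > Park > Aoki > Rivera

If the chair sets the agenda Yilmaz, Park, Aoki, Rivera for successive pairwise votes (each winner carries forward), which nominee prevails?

Aoki

Round 1: Yilmaz vs Park — 13–6, Yilmaz advances.
Round 2: Yilmaz vs Aoki — 6–13, Aoki advances.
Round 3: Aoki vs Rivera — 19–0, Aoki advances.
Aoki survives the agenda.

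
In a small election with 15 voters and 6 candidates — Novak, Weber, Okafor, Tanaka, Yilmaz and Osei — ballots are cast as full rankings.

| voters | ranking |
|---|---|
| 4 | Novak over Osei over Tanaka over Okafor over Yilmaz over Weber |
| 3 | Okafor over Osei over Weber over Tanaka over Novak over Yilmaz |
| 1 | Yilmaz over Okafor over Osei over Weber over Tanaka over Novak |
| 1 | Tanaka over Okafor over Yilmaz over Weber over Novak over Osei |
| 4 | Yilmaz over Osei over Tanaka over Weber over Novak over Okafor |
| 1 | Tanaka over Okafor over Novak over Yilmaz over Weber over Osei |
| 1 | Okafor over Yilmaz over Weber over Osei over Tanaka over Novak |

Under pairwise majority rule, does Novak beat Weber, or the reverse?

Weber

Ballots ranking Novak above Weber: 4 + 1 = 5.
Ballots ranking Weber above Novak: 15 − 5 = 10.
Weber wins the head-to-head 10–5.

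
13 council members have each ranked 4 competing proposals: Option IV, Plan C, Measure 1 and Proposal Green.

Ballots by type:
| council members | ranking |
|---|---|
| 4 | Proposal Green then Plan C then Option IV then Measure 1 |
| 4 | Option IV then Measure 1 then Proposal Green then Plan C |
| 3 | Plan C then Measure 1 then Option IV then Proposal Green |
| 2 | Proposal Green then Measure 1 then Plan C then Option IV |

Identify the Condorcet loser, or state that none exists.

Head-to-head results (13 council members):
Option IV vs Plan C: 4 to 9, Plan C.
Option IV vs Measure 1: Option IV is ranked higher on 4+4 = 8 ballots, Measure 1 on 5. Option IV wins 8–5.
Option IV vs Proposal Green: Option IV preferred on 4+3 = 7 ballots; Option IV wins 7–6.
Plan C vs Measure 1: 7 to 6, Plan C.
Plan C vs Proposal Green: Proposal Green wins 10–3.
Measure 1–Proposal Green: Measure 1 7–6.
Every option wins at least one matchup (Option IV beats Measure 1; Plan C beats Option IV; Measure 1 beats Proposal Green; Proposal Green beats Plan C), so there is no Condorcet loser.

none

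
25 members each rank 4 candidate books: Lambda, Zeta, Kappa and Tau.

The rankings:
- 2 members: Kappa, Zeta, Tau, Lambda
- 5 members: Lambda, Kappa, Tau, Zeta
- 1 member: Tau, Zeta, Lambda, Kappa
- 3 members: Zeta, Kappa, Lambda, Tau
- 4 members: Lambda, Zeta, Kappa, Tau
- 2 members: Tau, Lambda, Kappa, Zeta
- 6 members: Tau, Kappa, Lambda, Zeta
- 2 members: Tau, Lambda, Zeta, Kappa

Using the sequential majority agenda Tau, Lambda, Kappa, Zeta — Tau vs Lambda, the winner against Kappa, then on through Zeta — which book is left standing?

Kappa

Round 1: Tau vs Lambda — 13–12, Tau advances.
Round 2: Tau vs Kappa — 11–14, Kappa advances.
Round 3: Kappa vs Zeta — 15–10, Kappa advances.
The agenda winner is Kappa.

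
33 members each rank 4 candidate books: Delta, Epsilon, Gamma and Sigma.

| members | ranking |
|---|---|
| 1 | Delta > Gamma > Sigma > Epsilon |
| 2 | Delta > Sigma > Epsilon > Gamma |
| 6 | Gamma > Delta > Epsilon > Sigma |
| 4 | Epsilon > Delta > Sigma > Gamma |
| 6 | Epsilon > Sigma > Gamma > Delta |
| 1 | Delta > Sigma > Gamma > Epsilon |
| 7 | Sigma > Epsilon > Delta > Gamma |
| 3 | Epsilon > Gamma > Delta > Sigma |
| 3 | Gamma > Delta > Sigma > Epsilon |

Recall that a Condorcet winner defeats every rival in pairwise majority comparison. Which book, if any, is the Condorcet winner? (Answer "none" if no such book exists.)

Head-to-head results (33 members):
Delta vs Epsilon: 1+2+6+1+3 = 13 for Delta, 20 for Epsilon — Epsilon by 20–13.
Delta vs Gamma: 1+2+4+1+7 = 15 for Delta, 18 for Gamma — Gamma by 18–15.
Delta vs Sigma: Delta is ranked higher on 20 ballots, Sigma on 13. Delta wins 20–13.
Epsilon vs Gamma: Epsilon preferred on 2+4+6+7+3 = 22 ballots; Epsilon wins 22–11.
Epsilon vs Sigma: 19 to 14, Epsilon.
Gamma vs Sigma: 1+6+3+3 = 13 for Gamma, 20 for Sigma — Sigma by 20–13.
Epsilon defeats every rival head-to-head and is the Condorcet winner.

Epsilon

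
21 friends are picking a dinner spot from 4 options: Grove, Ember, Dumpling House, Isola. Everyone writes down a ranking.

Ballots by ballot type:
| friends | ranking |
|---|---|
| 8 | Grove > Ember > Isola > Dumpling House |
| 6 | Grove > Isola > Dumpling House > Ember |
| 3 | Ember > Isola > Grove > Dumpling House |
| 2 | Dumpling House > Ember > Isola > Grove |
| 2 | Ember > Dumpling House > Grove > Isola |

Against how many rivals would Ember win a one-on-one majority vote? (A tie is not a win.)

2

Ember against each rival (21 friends):
Ember vs Grove: Ember is ranked higher on 3+2+2 = 7 ballots, Grove on 14. Grove wins 14–7.
Ember vs Dumpling House: Ember wins 13–8.
Ember vs Isola: Ember is ranked higher on 8+3+2+2 = 15 ballots, Isola on 6. Ember wins 15–6.
Ember beats Dumpling House, Isola; loses to Grove — 2 pairwise wins.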